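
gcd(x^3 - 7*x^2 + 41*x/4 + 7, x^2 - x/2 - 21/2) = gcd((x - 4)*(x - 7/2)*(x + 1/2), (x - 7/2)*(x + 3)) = x - 7/2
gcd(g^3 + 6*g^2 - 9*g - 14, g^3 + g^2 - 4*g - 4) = g^2 - g - 2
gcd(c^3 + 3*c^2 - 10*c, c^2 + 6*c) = c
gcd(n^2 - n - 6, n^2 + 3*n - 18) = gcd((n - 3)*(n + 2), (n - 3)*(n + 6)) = n - 3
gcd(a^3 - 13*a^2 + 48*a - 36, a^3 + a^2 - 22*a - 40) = 1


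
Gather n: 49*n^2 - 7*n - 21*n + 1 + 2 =49*n^2 - 28*n + 3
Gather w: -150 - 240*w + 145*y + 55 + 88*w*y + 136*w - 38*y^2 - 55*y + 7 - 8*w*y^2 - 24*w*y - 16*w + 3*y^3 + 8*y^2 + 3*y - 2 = w*(-8*y^2 + 64*y - 120) + 3*y^3 - 30*y^2 + 93*y - 90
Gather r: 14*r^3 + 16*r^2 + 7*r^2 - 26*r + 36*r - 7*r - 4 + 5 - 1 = 14*r^3 + 23*r^2 + 3*r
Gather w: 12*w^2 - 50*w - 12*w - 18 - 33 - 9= 12*w^2 - 62*w - 60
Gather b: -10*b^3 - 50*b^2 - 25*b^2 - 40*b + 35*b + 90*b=-10*b^3 - 75*b^2 + 85*b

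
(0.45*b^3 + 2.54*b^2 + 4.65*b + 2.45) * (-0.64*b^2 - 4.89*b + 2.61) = -0.288*b^5 - 3.8261*b^4 - 14.2221*b^3 - 17.6771*b^2 + 0.156000000000001*b + 6.3945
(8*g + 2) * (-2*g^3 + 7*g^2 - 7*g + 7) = -16*g^4 + 52*g^3 - 42*g^2 + 42*g + 14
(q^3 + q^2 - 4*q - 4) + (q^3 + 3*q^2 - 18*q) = 2*q^3 + 4*q^2 - 22*q - 4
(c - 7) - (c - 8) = 1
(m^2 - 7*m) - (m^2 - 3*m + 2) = -4*m - 2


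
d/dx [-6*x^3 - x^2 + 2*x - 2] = -18*x^2 - 2*x + 2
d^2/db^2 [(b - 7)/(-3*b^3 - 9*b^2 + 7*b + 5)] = 2*(-(b - 7)*(9*b^2 + 18*b - 7)^2 + (9*b^2 + 18*b + 9*(b - 7)*(b + 1) - 7)*(3*b^3 + 9*b^2 - 7*b - 5))/(3*b^3 + 9*b^2 - 7*b - 5)^3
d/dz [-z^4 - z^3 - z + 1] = -4*z^3 - 3*z^2 - 1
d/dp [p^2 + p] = 2*p + 1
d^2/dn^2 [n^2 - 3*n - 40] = 2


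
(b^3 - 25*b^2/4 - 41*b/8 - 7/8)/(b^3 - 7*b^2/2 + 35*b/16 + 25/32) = 4*(2*b^2 - 13*b - 7)/(8*b^2 - 30*b + 25)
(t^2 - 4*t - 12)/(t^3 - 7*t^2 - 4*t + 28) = (t - 6)/(t^2 - 9*t + 14)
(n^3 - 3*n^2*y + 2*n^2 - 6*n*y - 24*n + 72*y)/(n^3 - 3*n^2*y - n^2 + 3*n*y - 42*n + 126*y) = (n - 4)/(n - 7)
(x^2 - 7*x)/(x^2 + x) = (x - 7)/(x + 1)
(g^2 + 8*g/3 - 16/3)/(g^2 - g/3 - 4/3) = (g + 4)/(g + 1)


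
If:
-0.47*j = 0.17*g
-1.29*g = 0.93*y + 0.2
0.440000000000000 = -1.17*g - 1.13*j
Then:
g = -0.58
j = 0.21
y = 0.59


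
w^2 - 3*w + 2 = (w - 2)*(w - 1)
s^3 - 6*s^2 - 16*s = s*(s - 8)*(s + 2)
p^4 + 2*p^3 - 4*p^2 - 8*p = p*(p - 2)*(p + 2)^2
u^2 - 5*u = u*(u - 5)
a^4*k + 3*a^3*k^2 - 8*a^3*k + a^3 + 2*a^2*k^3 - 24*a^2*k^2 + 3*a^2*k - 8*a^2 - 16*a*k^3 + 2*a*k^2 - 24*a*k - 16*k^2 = (a - 8)*(a + k)*(a + 2*k)*(a*k + 1)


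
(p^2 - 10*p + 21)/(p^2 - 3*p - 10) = (-p^2 + 10*p - 21)/(-p^2 + 3*p + 10)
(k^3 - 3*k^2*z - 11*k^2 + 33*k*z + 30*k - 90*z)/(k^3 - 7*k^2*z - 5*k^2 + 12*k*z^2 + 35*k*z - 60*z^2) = (6 - k)/(-k + 4*z)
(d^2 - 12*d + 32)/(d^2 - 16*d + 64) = (d - 4)/(d - 8)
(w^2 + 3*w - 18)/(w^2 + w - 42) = (w^2 + 3*w - 18)/(w^2 + w - 42)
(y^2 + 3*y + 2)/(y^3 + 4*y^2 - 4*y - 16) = (y + 1)/(y^2 + 2*y - 8)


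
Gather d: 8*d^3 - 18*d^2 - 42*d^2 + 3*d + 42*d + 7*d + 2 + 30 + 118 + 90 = 8*d^3 - 60*d^2 + 52*d + 240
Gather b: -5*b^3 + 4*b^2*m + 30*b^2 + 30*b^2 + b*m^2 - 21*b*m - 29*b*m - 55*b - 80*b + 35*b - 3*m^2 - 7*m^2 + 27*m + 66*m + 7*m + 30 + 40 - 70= -5*b^3 + b^2*(4*m + 60) + b*(m^2 - 50*m - 100) - 10*m^2 + 100*m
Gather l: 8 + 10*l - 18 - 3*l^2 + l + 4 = -3*l^2 + 11*l - 6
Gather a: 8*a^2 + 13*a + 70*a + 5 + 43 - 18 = 8*a^2 + 83*a + 30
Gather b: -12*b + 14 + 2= 16 - 12*b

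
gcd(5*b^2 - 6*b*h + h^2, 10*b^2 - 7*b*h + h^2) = 5*b - h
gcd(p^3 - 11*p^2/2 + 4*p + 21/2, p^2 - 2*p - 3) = p^2 - 2*p - 3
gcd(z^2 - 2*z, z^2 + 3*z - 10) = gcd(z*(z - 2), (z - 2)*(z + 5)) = z - 2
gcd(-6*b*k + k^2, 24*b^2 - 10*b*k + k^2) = 6*b - k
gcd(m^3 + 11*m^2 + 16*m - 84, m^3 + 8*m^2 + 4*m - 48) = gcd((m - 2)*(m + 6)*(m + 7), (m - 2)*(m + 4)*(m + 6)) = m^2 + 4*m - 12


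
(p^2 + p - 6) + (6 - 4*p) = p^2 - 3*p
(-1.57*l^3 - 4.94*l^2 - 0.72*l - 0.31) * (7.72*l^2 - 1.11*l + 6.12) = -12.1204*l^5 - 36.3941*l^4 - 9.6834*l^3 - 31.8268*l^2 - 4.0623*l - 1.8972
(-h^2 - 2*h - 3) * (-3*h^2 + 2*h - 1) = 3*h^4 + 4*h^3 + 6*h^2 - 4*h + 3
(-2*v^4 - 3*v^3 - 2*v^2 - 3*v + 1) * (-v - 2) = 2*v^5 + 7*v^4 + 8*v^3 + 7*v^2 + 5*v - 2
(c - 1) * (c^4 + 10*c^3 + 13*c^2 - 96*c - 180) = c^5 + 9*c^4 + 3*c^3 - 109*c^2 - 84*c + 180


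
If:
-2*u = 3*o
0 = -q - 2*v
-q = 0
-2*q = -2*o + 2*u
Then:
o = 0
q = 0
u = 0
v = 0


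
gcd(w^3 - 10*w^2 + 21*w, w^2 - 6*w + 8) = 1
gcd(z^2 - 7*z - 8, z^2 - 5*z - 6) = z + 1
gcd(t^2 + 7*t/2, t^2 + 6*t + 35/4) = t + 7/2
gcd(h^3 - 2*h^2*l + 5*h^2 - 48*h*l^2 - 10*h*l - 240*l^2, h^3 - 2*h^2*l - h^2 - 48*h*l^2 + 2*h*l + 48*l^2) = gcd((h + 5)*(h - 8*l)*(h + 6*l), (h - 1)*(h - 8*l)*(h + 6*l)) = h^2 - 2*h*l - 48*l^2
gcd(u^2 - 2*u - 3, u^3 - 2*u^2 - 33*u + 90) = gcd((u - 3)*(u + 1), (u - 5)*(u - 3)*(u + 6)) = u - 3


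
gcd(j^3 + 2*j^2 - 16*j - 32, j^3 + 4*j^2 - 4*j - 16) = j^2 + 6*j + 8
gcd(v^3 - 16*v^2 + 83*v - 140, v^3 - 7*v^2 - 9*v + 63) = v - 7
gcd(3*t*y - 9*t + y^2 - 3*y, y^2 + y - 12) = y - 3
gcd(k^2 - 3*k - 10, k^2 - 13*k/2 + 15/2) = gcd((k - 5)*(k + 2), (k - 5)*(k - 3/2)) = k - 5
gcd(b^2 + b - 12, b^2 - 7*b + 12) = b - 3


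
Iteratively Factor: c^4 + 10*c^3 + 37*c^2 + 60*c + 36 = (c + 2)*(c^3 + 8*c^2 + 21*c + 18) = (c + 2)*(c + 3)*(c^2 + 5*c + 6) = (c + 2)*(c + 3)^2*(c + 2)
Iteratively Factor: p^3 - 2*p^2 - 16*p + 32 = (p - 2)*(p^2 - 16) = (p - 4)*(p - 2)*(p + 4)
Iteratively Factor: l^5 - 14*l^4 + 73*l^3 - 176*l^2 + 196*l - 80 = (l - 5)*(l^4 - 9*l^3 + 28*l^2 - 36*l + 16) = (l - 5)*(l - 2)*(l^3 - 7*l^2 + 14*l - 8) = (l - 5)*(l - 2)*(l - 1)*(l^2 - 6*l + 8) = (l - 5)*(l - 4)*(l - 2)*(l - 1)*(l - 2)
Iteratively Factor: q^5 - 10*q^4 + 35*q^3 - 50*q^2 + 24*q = (q - 4)*(q^4 - 6*q^3 + 11*q^2 - 6*q) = q*(q - 4)*(q^3 - 6*q^2 + 11*q - 6) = q*(q - 4)*(q - 2)*(q^2 - 4*q + 3) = q*(q - 4)*(q - 3)*(q - 2)*(q - 1)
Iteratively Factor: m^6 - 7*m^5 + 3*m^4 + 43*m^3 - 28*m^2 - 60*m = (m - 2)*(m^5 - 5*m^4 - 7*m^3 + 29*m^2 + 30*m) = (m - 2)*(m + 2)*(m^4 - 7*m^3 + 7*m^2 + 15*m) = (m - 5)*(m - 2)*(m + 2)*(m^3 - 2*m^2 - 3*m) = (m - 5)*(m - 2)*(m + 1)*(m + 2)*(m^2 - 3*m) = m*(m - 5)*(m - 2)*(m + 1)*(m + 2)*(m - 3)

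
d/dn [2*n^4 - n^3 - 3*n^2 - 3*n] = 8*n^3 - 3*n^2 - 6*n - 3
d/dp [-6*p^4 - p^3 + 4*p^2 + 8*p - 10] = -24*p^3 - 3*p^2 + 8*p + 8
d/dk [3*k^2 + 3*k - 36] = 6*k + 3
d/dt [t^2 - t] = 2*t - 1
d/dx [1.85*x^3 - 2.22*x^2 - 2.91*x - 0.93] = 5.55*x^2 - 4.44*x - 2.91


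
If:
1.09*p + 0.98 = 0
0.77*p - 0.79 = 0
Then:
No Solution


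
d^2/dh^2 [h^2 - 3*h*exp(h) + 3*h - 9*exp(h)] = -3*h*exp(h) - 15*exp(h) + 2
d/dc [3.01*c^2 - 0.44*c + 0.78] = 6.02*c - 0.44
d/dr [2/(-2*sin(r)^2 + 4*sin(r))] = 2*(sin(r) - 1)*cos(r)/((sin(r) - 2)^2*sin(r)^2)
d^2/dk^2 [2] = 0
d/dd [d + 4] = 1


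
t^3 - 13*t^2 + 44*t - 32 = (t - 8)*(t - 4)*(t - 1)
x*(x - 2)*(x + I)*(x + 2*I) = x^4 - 2*x^3 + 3*I*x^3 - 2*x^2 - 6*I*x^2 + 4*x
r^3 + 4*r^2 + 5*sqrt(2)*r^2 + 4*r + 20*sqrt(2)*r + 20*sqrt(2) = (r + 2)^2*(r + 5*sqrt(2))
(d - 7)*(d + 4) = d^2 - 3*d - 28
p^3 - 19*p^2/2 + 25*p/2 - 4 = (p - 8)*(p - 1)*(p - 1/2)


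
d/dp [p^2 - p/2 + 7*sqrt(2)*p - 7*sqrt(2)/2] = 2*p - 1/2 + 7*sqrt(2)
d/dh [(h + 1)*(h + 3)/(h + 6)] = (h^2 + 12*h + 21)/(h^2 + 12*h + 36)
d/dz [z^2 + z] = 2*z + 1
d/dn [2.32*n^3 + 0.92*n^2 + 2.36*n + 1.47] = 6.96*n^2 + 1.84*n + 2.36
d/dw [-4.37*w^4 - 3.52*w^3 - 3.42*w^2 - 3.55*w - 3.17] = -17.48*w^3 - 10.56*w^2 - 6.84*w - 3.55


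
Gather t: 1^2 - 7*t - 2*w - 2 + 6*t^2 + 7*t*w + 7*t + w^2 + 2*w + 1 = 6*t^2 + 7*t*w + w^2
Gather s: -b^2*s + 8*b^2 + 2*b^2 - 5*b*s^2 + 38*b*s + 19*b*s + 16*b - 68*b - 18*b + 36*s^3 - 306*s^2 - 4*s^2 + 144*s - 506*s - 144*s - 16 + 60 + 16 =10*b^2 - 70*b + 36*s^3 + s^2*(-5*b - 310) + s*(-b^2 + 57*b - 506) + 60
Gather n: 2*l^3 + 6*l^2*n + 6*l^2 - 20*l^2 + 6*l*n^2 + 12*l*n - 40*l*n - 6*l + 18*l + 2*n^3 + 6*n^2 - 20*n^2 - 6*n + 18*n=2*l^3 - 14*l^2 + 12*l + 2*n^3 + n^2*(6*l - 14) + n*(6*l^2 - 28*l + 12)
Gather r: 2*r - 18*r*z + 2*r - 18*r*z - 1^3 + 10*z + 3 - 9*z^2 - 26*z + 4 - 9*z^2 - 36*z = r*(4 - 36*z) - 18*z^2 - 52*z + 6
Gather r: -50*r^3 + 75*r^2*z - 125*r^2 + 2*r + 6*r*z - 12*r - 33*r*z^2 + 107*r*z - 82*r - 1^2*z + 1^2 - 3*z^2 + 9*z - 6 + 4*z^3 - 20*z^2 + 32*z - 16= -50*r^3 + r^2*(75*z - 125) + r*(-33*z^2 + 113*z - 92) + 4*z^3 - 23*z^2 + 40*z - 21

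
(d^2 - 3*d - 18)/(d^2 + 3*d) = (d - 6)/d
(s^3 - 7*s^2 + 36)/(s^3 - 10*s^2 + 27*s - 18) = (s + 2)/(s - 1)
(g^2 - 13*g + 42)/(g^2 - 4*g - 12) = (g - 7)/(g + 2)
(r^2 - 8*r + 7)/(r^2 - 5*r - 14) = (r - 1)/(r + 2)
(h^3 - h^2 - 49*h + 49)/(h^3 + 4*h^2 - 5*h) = (h^2 - 49)/(h*(h + 5))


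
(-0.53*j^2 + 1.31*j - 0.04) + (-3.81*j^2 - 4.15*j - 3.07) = -4.34*j^2 - 2.84*j - 3.11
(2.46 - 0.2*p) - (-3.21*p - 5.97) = 3.01*p + 8.43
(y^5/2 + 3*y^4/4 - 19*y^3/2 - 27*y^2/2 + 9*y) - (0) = y^5/2 + 3*y^4/4 - 19*y^3/2 - 27*y^2/2 + 9*y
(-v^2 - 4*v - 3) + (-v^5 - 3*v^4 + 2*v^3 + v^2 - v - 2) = -v^5 - 3*v^4 + 2*v^3 - 5*v - 5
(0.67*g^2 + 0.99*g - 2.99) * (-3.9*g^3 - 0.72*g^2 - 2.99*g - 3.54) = -2.613*g^5 - 4.3434*g^4 + 8.9449*g^3 - 3.1791*g^2 + 5.4355*g + 10.5846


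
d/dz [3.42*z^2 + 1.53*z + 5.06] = 6.84*z + 1.53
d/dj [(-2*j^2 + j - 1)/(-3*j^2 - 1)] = (3*j^2 - 2*j - 1)/(9*j^4 + 6*j^2 + 1)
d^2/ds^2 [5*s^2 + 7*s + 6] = 10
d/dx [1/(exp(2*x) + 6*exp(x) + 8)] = 2*(-exp(x) - 3)*exp(x)/(exp(2*x) + 6*exp(x) + 8)^2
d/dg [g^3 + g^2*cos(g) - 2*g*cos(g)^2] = -g^2*sin(g) + 3*g^2 + 2*g*sin(2*g) + 2*g*cos(g) - 2*cos(g)^2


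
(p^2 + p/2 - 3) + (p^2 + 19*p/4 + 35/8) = 2*p^2 + 21*p/4 + 11/8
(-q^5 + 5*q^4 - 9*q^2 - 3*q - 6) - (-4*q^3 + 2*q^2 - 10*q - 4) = -q^5 + 5*q^4 + 4*q^3 - 11*q^2 + 7*q - 2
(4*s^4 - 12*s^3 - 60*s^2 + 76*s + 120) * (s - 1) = 4*s^5 - 16*s^4 - 48*s^3 + 136*s^2 + 44*s - 120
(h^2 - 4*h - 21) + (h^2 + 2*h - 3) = 2*h^2 - 2*h - 24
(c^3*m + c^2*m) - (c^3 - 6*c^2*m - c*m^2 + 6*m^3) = c^3*m - c^3 + 7*c^2*m + c*m^2 - 6*m^3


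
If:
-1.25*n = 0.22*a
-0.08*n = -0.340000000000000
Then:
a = -24.15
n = 4.25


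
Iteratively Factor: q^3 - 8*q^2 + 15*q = (q - 3)*(q^2 - 5*q) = (q - 5)*(q - 3)*(q)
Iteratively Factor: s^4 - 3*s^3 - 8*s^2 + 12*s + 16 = (s + 1)*(s^3 - 4*s^2 - 4*s + 16) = (s + 1)*(s + 2)*(s^2 - 6*s + 8) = (s - 4)*(s + 1)*(s + 2)*(s - 2)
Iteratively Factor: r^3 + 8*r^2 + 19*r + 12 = (r + 3)*(r^2 + 5*r + 4) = (r + 1)*(r + 3)*(r + 4)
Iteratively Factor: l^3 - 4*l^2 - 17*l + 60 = (l + 4)*(l^2 - 8*l + 15) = (l - 5)*(l + 4)*(l - 3)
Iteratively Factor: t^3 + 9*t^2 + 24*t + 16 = (t + 1)*(t^2 + 8*t + 16) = (t + 1)*(t + 4)*(t + 4)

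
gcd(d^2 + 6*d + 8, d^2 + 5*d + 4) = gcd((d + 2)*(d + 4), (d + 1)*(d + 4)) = d + 4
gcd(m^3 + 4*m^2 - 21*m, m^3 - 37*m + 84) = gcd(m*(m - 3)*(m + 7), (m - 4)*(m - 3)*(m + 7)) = m^2 + 4*m - 21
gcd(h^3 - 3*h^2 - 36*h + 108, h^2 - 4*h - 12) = h - 6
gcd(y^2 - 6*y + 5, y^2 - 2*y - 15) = y - 5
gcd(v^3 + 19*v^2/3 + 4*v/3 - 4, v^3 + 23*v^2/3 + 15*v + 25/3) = v + 1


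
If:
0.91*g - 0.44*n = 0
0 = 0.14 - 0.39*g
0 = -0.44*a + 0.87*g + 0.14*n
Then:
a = 0.95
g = 0.36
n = 0.74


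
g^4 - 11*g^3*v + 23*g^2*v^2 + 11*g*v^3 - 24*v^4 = (g - 8*v)*(g - 3*v)*(g - v)*(g + v)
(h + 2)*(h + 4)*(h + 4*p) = h^3 + 4*h^2*p + 6*h^2 + 24*h*p + 8*h + 32*p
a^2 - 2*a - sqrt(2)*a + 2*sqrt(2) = (a - 2)*(a - sqrt(2))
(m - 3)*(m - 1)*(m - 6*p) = m^3 - 6*m^2*p - 4*m^2 + 24*m*p + 3*m - 18*p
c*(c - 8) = c^2 - 8*c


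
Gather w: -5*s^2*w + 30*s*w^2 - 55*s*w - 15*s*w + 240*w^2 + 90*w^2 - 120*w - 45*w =w^2*(30*s + 330) + w*(-5*s^2 - 70*s - 165)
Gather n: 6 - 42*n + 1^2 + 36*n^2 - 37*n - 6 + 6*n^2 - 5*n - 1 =42*n^2 - 84*n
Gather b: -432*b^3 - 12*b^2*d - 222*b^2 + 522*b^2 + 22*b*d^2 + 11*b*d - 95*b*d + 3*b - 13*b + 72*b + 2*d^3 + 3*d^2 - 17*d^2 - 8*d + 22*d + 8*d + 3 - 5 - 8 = -432*b^3 + b^2*(300 - 12*d) + b*(22*d^2 - 84*d + 62) + 2*d^3 - 14*d^2 + 22*d - 10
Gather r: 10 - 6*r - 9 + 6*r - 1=0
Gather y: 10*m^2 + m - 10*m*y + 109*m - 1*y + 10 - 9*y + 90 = 10*m^2 + 110*m + y*(-10*m - 10) + 100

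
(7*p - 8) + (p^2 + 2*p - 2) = p^2 + 9*p - 10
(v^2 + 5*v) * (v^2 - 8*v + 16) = v^4 - 3*v^3 - 24*v^2 + 80*v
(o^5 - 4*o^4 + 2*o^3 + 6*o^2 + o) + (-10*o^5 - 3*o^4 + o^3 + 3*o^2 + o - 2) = -9*o^5 - 7*o^4 + 3*o^3 + 9*o^2 + 2*o - 2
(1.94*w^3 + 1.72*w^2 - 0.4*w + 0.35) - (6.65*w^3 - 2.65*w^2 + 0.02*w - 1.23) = -4.71*w^3 + 4.37*w^2 - 0.42*w + 1.58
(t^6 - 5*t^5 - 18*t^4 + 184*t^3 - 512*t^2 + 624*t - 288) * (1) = t^6 - 5*t^5 - 18*t^4 + 184*t^3 - 512*t^2 + 624*t - 288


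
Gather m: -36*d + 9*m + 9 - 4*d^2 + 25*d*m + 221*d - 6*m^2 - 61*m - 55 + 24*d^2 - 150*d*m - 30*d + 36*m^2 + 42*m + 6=20*d^2 + 155*d + 30*m^2 + m*(-125*d - 10) - 40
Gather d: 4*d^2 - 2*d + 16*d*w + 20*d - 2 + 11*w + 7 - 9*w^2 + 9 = 4*d^2 + d*(16*w + 18) - 9*w^2 + 11*w + 14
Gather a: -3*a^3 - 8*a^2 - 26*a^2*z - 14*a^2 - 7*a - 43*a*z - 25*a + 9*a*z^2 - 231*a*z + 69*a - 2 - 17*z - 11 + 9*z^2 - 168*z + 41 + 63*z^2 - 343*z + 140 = -3*a^3 + a^2*(-26*z - 22) + a*(9*z^2 - 274*z + 37) + 72*z^2 - 528*z + 168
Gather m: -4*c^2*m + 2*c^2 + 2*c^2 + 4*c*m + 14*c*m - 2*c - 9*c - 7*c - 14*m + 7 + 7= 4*c^2 - 18*c + m*(-4*c^2 + 18*c - 14) + 14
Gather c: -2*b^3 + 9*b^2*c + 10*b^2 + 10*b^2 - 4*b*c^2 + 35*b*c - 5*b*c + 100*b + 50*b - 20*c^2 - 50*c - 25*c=-2*b^3 + 20*b^2 + 150*b + c^2*(-4*b - 20) + c*(9*b^2 + 30*b - 75)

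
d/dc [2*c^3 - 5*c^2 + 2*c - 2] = 6*c^2 - 10*c + 2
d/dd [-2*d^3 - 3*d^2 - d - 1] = -6*d^2 - 6*d - 1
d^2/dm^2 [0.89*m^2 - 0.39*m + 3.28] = 1.78000000000000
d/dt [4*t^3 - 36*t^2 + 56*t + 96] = 12*t^2 - 72*t + 56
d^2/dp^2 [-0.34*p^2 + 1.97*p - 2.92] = -0.680000000000000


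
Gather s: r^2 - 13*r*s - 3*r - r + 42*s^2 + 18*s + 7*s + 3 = r^2 - 4*r + 42*s^2 + s*(25 - 13*r) + 3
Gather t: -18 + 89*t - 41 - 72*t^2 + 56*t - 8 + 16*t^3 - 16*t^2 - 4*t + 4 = 16*t^3 - 88*t^2 + 141*t - 63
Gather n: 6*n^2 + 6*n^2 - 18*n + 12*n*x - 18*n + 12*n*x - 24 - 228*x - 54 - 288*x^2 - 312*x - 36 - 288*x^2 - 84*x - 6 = 12*n^2 + n*(24*x - 36) - 576*x^2 - 624*x - 120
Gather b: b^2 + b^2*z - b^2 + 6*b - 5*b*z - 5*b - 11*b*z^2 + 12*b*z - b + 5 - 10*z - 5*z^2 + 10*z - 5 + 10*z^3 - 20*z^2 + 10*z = b^2*z + b*(-11*z^2 + 7*z) + 10*z^3 - 25*z^2 + 10*z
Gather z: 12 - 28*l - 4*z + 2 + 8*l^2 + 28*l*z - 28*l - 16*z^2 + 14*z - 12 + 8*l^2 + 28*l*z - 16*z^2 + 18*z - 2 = 16*l^2 - 56*l - 32*z^2 + z*(56*l + 28)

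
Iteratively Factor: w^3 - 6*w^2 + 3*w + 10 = (w + 1)*(w^2 - 7*w + 10) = (w - 2)*(w + 1)*(w - 5)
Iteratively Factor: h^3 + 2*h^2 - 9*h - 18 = (h - 3)*(h^2 + 5*h + 6) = (h - 3)*(h + 3)*(h + 2)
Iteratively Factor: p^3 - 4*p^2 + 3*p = (p)*(p^2 - 4*p + 3) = p*(p - 3)*(p - 1)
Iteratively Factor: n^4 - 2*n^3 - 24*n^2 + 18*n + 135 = (n - 5)*(n^3 + 3*n^2 - 9*n - 27) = (n - 5)*(n - 3)*(n^2 + 6*n + 9) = (n - 5)*(n - 3)*(n + 3)*(n + 3)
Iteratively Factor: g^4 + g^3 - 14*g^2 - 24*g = (g)*(g^3 + g^2 - 14*g - 24) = g*(g + 3)*(g^2 - 2*g - 8) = g*(g + 2)*(g + 3)*(g - 4)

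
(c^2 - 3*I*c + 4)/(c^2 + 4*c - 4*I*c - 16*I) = (c + I)/(c + 4)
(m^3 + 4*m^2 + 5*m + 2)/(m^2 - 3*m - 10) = (m^2 + 2*m + 1)/(m - 5)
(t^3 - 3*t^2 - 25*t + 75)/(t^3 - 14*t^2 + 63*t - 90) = (t + 5)/(t - 6)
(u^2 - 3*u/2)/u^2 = (u - 3/2)/u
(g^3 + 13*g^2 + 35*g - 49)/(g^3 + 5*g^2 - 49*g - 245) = (g^2 + 6*g - 7)/(g^2 - 2*g - 35)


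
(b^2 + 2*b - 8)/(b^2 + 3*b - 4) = (b - 2)/(b - 1)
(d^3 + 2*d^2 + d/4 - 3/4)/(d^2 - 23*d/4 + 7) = (4*d^3 + 8*d^2 + d - 3)/(4*d^2 - 23*d + 28)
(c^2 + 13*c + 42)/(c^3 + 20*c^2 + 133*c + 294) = 1/(c + 7)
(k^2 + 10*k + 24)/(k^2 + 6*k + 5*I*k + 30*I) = (k + 4)/(k + 5*I)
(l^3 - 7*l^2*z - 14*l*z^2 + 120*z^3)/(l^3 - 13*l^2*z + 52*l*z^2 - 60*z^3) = (-l - 4*z)/(-l + 2*z)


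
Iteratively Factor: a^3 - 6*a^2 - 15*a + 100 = (a - 5)*(a^2 - a - 20) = (a - 5)^2*(a + 4)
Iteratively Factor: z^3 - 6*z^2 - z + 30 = (z - 5)*(z^2 - z - 6) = (z - 5)*(z + 2)*(z - 3)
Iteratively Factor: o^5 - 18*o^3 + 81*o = (o + 3)*(o^4 - 3*o^3 - 9*o^2 + 27*o) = o*(o + 3)*(o^3 - 3*o^2 - 9*o + 27) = o*(o + 3)^2*(o^2 - 6*o + 9) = o*(o - 3)*(o + 3)^2*(o - 3)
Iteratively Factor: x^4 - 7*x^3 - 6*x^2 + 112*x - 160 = (x + 4)*(x^3 - 11*x^2 + 38*x - 40) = (x - 2)*(x + 4)*(x^2 - 9*x + 20) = (x - 5)*(x - 2)*(x + 4)*(x - 4)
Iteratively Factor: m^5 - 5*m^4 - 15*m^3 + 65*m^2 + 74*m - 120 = (m - 5)*(m^4 - 15*m^2 - 10*m + 24) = (m - 5)*(m - 1)*(m^3 + m^2 - 14*m - 24) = (m - 5)*(m - 1)*(m + 3)*(m^2 - 2*m - 8) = (m - 5)*(m - 4)*(m - 1)*(m + 3)*(m + 2)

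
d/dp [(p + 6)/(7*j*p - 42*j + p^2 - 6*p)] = (7*j*p - 42*j + p^2 - 6*p - (p + 6)*(7*j + 2*p - 6))/(7*j*p - 42*j + p^2 - 6*p)^2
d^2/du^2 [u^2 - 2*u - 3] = 2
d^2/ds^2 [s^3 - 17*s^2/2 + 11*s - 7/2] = 6*s - 17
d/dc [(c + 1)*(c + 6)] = 2*c + 7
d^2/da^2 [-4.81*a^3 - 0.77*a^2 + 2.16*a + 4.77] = -28.86*a - 1.54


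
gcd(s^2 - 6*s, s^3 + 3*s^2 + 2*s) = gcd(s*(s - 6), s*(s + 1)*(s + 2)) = s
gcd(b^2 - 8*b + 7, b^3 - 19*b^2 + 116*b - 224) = b - 7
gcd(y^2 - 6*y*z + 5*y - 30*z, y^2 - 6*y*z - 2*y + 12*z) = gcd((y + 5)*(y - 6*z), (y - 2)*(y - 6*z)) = y - 6*z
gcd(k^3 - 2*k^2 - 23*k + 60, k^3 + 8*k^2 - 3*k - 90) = k^2 + 2*k - 15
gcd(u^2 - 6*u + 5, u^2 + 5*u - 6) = u - 1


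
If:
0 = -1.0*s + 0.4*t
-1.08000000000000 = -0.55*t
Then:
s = 0.79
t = 1.96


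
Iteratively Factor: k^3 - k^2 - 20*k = (k)*(k^2 - k - 20) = k*(k + 4)*(k - 5)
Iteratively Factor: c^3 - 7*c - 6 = (c + 1)*(c^2 - c - 6) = (c - 3)*(c + 1)*(c + 2)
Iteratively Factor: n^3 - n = (n - 1)*(n^2 + n) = (n - 1)*(n + 1)*(n)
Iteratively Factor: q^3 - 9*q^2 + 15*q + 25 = (q + 1)*(q^2 - 10*q + 25) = (q - 5)*(q + 1)*(q - 5)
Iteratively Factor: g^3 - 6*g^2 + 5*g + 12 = (g + 1)*(g^2 - 7*g + 12) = (g - 4)*(g + 1)*(g - 3)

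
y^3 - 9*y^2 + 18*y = y*(y - 6)*(y - 3)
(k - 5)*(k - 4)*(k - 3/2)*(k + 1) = k^4 - 19*k^3/2 + 23*k^2 + 7*k/2 - 30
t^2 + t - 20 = (t - 4)*(t + 5)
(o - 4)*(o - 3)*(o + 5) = o^3 - 2*o^2 - 23*o + 60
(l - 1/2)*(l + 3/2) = l^2 + l - 3/4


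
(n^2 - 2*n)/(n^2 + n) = (n - 2)/(n + 1)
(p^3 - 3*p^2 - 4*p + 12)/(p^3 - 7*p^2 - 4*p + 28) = (p - 3)/(p - 7)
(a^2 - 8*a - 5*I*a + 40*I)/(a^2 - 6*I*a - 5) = (a - 8)/(a - I)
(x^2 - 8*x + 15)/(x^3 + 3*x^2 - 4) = (x^2 - 8*x + 15)/(x^3 + 3*x^2 - 4)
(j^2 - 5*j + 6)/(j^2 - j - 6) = (j - 2)/(j + 2)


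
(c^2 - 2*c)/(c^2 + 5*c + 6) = c*(c - 2)/(c^2 + 5*c + 6)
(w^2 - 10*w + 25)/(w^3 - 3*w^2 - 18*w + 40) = (w - 5)/(w^2 + 2*w - 8)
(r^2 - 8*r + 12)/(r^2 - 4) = (r - 6)/(r + 2)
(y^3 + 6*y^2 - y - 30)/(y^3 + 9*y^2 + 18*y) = (y^2 + 3*y - 10)/(y*(y + 6))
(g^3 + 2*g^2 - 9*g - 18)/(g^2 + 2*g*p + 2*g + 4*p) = (g^2 - 9)/(g + 2*p)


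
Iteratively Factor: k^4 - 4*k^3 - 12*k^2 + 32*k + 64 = (k - 4)*(k^3 - 12*k - 16) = (k - 4)*(k + 2)*(k^2 - 2*k - 8) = (k - 4)*(k + 2)^2*(k - 4)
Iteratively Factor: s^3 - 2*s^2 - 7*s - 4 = (s + 1)*(s^2 - 3*s - 4) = (s + 1)^2*(s - 4)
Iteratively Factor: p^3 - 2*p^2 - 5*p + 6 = (p + 2)*(p^2 - 4*p + 3) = (p - 3)*(p + 2)*(p - 1)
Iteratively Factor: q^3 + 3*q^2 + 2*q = (q + 2)*(q^2 + q) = (q + 1)*(q + 2)*(q)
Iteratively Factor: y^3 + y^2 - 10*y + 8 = (y - 1)*(y^2 + 2*y - 8) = (y - 1)*(y + 4)*(y - 2)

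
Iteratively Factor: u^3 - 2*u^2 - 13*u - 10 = (u - 5)*(u^2 + 3*u + 2) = (u - 5)*(u + 1)*(u + 2)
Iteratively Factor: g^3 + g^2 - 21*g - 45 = (g - 5)*(g^2 + 6*g + 9) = (g - 5)*(g + 3)*(g + 3)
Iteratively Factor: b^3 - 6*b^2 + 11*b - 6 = (b - 2)*(b^2 - 4*b + 3) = (b - 3)*(b - 2)*(b - 1)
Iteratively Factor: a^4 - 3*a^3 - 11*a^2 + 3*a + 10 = (a - 5)*(a^3 + 2*a^2 - a - 2) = (a - 5)*(a - 1)*(a^2 + 3*a + 2) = (a - 5)*(a - 1)*(a + 2)*(a + 1)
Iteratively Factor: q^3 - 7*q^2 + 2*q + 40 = (q - 5)*(q^2 - 2*q - 8) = (q - 5)*(q + 2)*(q - 4)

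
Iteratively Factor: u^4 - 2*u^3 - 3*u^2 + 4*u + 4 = (u + 1)*(u^3 - 3*u^2 + 4) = (u - 2)*(u + 1)*(u^2 - u - 2) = (u - 2)^2*(u + 1)*(u + 1)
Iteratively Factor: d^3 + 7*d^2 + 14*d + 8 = (d + 4)*(d^2 + 3*d + 2) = (d + 2)*(d + 4)*(d + 1)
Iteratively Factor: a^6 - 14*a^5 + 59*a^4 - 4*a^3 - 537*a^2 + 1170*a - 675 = (a - 5)*(a^5 - 9*a^4 + 14*a^3 + 66*a^2 - 207*a + 135) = (a - 5)^2*(a^4 - 4*a^3 - 6*a^2 + 36*a - 27) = (a - 5)^2*(a - 3)*(a^3 - a^2 - 9*a + 9) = (a - 5)^2*(a - 3)*(a - 1)*(a^2 - 9) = (a - 5)^2*(a - 3)*(a - 1)*(a + 3)*(a - 3)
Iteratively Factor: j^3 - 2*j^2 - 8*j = (j)*(j^2 - 2*j - 8) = j*(j - 4)*(j + 2)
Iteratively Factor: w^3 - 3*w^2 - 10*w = (w + 2)*(w^2 - 5*w) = (w - 5)*(w + 2)*(w)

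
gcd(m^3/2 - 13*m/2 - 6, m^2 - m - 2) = m + 1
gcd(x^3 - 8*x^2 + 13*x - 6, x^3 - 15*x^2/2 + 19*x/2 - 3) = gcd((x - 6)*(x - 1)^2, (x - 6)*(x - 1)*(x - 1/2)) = x^2 - 7*x + 6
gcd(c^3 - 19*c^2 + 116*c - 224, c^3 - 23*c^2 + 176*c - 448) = c^2 - 15*c + 56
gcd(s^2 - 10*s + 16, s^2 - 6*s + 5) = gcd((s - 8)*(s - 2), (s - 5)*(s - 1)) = 1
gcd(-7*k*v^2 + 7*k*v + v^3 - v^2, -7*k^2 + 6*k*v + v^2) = 1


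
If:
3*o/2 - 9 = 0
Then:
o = 6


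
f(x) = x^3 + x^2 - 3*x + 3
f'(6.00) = 117.00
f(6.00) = 237.00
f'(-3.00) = 18.00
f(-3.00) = -6.00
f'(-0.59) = -3.14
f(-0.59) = 4.91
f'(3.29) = 36.05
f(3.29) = 39.57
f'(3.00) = 30.00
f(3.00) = 30.00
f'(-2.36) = 8.99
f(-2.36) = 2.51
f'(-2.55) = 11.41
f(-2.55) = 0.57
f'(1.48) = 6.53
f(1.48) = 3.99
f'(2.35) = 18.27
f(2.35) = 14.45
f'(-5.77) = 85.34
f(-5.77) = -138.50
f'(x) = 3*x^2 + 2*x - 3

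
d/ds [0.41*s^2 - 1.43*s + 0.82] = 0.82*s - 1.43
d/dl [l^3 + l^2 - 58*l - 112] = 3*l^2 + 2*l - 58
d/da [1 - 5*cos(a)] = 5*sin(a)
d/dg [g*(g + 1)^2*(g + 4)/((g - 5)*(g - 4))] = (2*g^5 - 21*g^4 - 28*g^3 + 275*g^2 + 360*g + 80)/(g^4 - 18*g^3 + 121*g^2 - 360*g + 400)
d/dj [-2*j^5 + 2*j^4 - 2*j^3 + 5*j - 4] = -10*j^4 + 8*j^3 - 6*j^2 + 5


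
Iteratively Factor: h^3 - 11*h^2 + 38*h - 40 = (h - 2)*(h^2 - 9*h + 20) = (h - 5)*(h - 2)*(h - 4)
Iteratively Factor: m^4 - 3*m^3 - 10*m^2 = (m - 5)*(m^3 + 2*m^2) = m*(m - 5)*(m^2 + 2*m) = m^2*(m - 5)*(m + 2)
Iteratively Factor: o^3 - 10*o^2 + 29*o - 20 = (o - 4)*(o^2 - 6*o + 5) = (o - 5)*(o - 4)*(o - 1)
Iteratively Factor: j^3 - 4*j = (j)*(j^2 - 4) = j*(j + 2)*(j - 2)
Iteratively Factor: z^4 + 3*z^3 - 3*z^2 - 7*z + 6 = (z + 3)*(z^3 - 3*z + 2) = (z - 1)*(z + 3)*(z^2 + z - 2) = (z - 1)*(z + 2)*(z + 3)*(z - 1)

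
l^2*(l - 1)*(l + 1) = l^4 - l^2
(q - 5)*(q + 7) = q^2 + 2*q - 35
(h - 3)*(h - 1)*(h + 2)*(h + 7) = h^4 + 5*h^3 - 19*h^2 - 29*h + 42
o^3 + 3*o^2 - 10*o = o*(o - 2)*(o + 5)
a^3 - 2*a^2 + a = a*(a - 1)^2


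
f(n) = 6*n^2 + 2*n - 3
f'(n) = 12*n + 2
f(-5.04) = 139.33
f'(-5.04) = -58.48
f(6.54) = 266.71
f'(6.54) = 80.48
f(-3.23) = 53.14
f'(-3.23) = -36.76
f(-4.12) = 90.61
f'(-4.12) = -47.44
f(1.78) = 19.57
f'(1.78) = 23.36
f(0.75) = 1.88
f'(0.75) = 11.00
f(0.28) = -1.97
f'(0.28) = 5.36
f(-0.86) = -0.28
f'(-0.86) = -8.32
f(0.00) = -3.00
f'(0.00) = 2.00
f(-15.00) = 1317.00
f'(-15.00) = -178.00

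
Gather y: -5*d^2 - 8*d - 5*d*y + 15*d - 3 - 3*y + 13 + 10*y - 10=-5*d^2 + 7*d + y*(7 - 5*d)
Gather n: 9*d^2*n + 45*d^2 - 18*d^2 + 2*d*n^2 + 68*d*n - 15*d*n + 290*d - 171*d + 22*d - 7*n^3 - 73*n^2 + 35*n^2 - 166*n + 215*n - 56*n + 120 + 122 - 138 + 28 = 27*d^2 + 141*d - 7*n^3 + n^2*(2*d - 38) + n*(9*d^2 + 53*d - 7) + 132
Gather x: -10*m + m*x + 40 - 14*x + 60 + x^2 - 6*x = -10*m + x^2 + x*(m - 20) + 100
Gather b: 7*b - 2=7*b - 2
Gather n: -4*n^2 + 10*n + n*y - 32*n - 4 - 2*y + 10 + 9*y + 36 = -4*n^2 + n*(y - 22) + 7*y + 42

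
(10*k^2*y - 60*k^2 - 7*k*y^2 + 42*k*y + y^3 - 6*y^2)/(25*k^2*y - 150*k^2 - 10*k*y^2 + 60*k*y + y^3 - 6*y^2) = (-2*k + y)/(-5*k + y)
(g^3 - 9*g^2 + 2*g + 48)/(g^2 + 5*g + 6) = (g^2 - 11*g + 24)/(g + 3)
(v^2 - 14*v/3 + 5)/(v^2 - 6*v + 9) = (v - 5/3)/(v - 3)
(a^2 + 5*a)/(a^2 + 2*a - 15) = a/(a - 3)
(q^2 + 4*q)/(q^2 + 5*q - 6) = q*(q + 4)/(q^2 + 5*q - 6)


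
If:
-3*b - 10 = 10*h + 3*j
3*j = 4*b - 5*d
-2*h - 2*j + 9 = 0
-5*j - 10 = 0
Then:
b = -23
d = -86/5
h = 13/2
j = -2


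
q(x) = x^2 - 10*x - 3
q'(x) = 2*x - 10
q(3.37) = -25.34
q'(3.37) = -3.26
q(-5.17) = 75.43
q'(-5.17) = -20.34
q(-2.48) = 27.95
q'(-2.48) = -14.96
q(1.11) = -12.87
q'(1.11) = -7.78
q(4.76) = -27.94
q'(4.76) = -0.48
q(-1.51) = 14.38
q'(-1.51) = -13.02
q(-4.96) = 71.20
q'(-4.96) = -19.92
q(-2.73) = 31.75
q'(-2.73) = -15.46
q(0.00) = -3.00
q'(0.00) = -10.00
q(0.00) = -3.00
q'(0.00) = -10.00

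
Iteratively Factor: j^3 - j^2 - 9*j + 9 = (j - 1)*(j^2 - 9) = (j - 1)*(j + 3)*(j - 3)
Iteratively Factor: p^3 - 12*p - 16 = (p + 2)*(p^2 - 2*p - 8) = (p + 2)^2*(p - 4)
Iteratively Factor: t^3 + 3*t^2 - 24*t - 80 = (t - 5)*(t^2 + 8*t + 16) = (t - 5)*(t + 4)*(t + 4)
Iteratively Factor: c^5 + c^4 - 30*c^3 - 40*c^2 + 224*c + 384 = (c - 4)*(c^4 + 5*c^3 - 10*c^2 - 80*c - 96) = (c - 4)*(c + 2)*(c^3 + 3*c^2 - 16*c - 48) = (c - 4)^2*(c + 2)*(c^2 + 7*c + 12) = (c - 4)^2*(c + 2)*(c + 3)*(c + 4)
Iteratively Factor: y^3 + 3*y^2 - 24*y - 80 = (y - 5)*(y^2 + 8*y + 16) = (y - 5)*(y + 4)*(y + 4)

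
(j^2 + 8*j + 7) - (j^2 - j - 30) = 9*j + 37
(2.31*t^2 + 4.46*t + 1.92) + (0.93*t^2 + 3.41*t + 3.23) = 3.24*t^2 + 7.87*t + 5.15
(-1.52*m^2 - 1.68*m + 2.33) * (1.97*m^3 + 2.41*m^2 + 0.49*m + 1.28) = -2.9944*m^5 - 6.9728*m^4 - 0.2035*m^3 + 2.8465*m^2 - 1.0087*m + 2.9824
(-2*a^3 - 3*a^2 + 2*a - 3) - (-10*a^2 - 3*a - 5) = -2*a^3 + 7*a^2 + 5*a + 2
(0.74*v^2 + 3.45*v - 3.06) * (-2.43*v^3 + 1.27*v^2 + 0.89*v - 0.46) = -1.7982*v^5 - 7.4437*v^4 + 12.4759*v^3 - 1.1561*v^2 - 4.3104*v + 1.4076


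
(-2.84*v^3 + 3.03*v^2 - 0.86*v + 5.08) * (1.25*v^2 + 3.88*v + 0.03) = -3.55*v^5 - 7.2317*v^4 + 10.5962*v^3 + 3.1041*v^2 + 19.6846*v + 0.1524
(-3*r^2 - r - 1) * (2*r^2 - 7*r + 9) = -6*r^4 + 19*r^3 - 22*r^2 - 2*r - 9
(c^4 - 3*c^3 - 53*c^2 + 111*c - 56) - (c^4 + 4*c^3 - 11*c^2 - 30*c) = -7*c^3 - 42*c^2 + 141*c - 56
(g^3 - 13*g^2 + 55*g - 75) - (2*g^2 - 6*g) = g^3 - 15*g^2 + 61*g - 75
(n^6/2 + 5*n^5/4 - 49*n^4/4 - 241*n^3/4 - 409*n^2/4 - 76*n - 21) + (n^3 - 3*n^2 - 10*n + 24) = n^6/2 + 5*n^5/4 - 49*n^4/4 - 237*n^3/4 - 421*n^2/4 - 86*n + 3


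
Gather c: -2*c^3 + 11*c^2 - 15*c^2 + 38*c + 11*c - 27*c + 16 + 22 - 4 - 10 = -2*c^3 - 4*c^2 + 22*c + 24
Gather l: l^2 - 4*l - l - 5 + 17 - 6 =l^2 - 5*l + 6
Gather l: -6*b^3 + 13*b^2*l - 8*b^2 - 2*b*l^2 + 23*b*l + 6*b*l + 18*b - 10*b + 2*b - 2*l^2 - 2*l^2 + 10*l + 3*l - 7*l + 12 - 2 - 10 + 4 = -6*b^3 - 8*b^2 + 10*b + l^2*(-2*b - 4) + l*(13*b^2 + 29*b + 6) + 4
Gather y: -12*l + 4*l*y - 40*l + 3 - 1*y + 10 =-52*l + y*(4*l - 1) + 13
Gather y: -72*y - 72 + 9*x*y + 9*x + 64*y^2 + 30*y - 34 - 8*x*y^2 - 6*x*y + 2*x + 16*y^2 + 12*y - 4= 11*x + y^2*(80 - 8*x) + y*(3*x - 30) - 110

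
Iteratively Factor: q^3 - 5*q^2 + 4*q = (q - 4)*(q^2 - q) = q*(q - 4)*(q - 1)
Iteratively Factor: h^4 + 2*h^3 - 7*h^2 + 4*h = (h)*(h^3 + 2*h^2 - 7*h + 4) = h*(h - 1)*(h^2 + 3*h - 4) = h*(h - 1)^2*(h + 4)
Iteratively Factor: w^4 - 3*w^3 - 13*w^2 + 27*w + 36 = (w + 3)*(w^3 - 6*w^2 + 5*w + 12) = (w - 3)*(w + 3)*(w^2 - 3*w - 4) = (w - 3)*(w + 1)*(w + 3)*(w - 4)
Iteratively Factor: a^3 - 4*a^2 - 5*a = (a - 5)*(a^2 + a) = (a - 5)*(a + 1)*(a)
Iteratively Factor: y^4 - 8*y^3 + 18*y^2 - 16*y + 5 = (y - 1)*(y^3 - 7*y^2 + 11*y - 5) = (y - 1)^2*(y^2 - 6*y + 5) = (y - 1)^3*(y - 5)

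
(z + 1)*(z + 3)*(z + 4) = z^3 + 8*z^2 + 19*z + 12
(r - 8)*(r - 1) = r^2 - 9*r + 8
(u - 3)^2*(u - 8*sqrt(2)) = u^3 - 8*sqrt(2)*u^2 - 6*u^2 + 9*u + 48*sqrt(2)*u - 72*sqrt(2)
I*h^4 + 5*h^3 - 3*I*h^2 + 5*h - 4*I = (h - 4*I)*(h - I)*(h + I)*(I*h + 1)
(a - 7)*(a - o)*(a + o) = a^3 - 7*a^2 - a*o^2 + 7*o^2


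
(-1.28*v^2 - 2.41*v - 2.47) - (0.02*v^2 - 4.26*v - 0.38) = -1.3*v^2 + 1.85*v - 2.09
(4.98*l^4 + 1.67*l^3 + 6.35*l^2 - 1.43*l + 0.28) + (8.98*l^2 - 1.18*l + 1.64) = 4.98*l^4 + 1.67*l^3 + 15.33*l^2 - 2.61*l + 1.92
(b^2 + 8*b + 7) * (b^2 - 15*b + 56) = b^4 - 7*b^3 - 57*b^2 + 343*b + 392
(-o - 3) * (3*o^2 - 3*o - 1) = -3*o^3 - 6*o^2 + 10*o + 3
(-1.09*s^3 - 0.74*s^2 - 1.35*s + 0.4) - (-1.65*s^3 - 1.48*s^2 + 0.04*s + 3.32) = 0.56*s^3 + 0.74*s^2 - 1.39*s - 2.92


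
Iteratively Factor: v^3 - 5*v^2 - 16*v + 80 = (v - 4)*(v^2 - v - 20) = (v - 5)*(v - 4)*(v + 4)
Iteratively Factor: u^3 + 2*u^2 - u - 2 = (u + 1)*(u^2 + u - 2) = (u - 1)*(u + 1)*(u + 2)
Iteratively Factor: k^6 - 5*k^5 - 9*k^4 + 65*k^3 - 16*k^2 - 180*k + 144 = (k + 3)*(k^5 - 8*k^4 + 15*k^3 + 20*k^2 - 76*k + 48) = (k - 1)*(k + 3)*(k^4 - 7*k^3 + 8*k^2 + 28*k - 48) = (k - 4)*(k - 1)*(k + 3)*(k^3 - 3*k^2 - 4*k + 12) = (k - 4)*(k - 3)*(k - 1)*(k + 3)*(k^2 - 4) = (k - 4)*(k - 3)*(k - 1)*(k + 2)*(k + 3)*(k - 2)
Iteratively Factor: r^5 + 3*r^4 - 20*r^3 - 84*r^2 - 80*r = (r - 5)*(r^4 + 8*r^3 + 20*r^2 + 16*r) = r*(r - 5)*(r^3 + 8*r^2 + 20*r + 16) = r*(r - 5)*(r + 2)*(r^2 + 6*r + 8) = r*(r - 5)*(r + 2)^2*(r + 4)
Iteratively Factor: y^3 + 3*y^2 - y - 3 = (y - 1)*(y^2 + 4*y + 3) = (y - 1)*(y + 3)*(y + 1)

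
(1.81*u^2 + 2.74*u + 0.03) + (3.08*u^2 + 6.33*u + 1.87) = 4.89*u^2 + 9.07*u + 1.9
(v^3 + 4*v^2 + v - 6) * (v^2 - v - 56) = v^5 + 3*v^4 - 59*v^3 - 231*v^2 - 50*v + 336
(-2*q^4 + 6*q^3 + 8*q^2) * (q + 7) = -2*q^5 - 8*q^4 + 50*q^3 + 56*q^2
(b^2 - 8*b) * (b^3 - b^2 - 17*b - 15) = b^5 - 9*b^4 - 9*b^3 + 121*b^2 + 120*b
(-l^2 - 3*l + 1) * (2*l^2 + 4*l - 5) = -2*l^4 - 10*l^3 - 5*l^2 + 19*l - 5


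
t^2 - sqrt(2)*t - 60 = (t - 6*sqrt(2))*(t + 5*sqrt(2))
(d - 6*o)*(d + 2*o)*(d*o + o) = d^3*o - 4*d^2*o^2 + d^2*o - 12*d*o^3 - 4*d*o^2 - 12*o^3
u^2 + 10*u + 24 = (u + 4)*(u + 6)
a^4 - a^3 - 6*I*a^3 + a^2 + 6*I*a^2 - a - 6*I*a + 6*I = (a - 1)*(a - 6*I)*(-I*a + 1)*(I*a + 1)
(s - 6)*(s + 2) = s^2 - 4*s - 12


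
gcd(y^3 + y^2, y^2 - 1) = y + 1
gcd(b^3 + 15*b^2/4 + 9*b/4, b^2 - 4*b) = b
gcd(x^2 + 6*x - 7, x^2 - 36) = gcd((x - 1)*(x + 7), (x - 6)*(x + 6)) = 1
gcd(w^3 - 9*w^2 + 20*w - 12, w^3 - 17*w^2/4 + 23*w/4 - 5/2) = w^2 - 3*w + 2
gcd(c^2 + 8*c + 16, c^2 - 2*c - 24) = c + 4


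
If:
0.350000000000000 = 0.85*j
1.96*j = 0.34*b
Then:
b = 2.37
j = 0.41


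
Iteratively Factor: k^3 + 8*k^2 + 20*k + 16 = (k + 2)*(k^2 + 6*k + 8) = (k + 2)*(k + 4)*(k + 2)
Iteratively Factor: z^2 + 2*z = (z)*(z + 2)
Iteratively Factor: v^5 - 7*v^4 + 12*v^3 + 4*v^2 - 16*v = (v)*(v^4 - 7*v^3 + 12*v^2 + 4*v - 16) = v*(v - 2)*(v^3 - 5*v^2 + 2*v + 8) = v*(v - 2)*(v + 1)*(v^2 - 6*v + 8) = v*(v - 4)*(v - 2)*(v + 1)*(v - 2)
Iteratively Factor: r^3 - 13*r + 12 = (r - 1)*(r^2 + r - 12) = (r - 3)*(r - 1)*(r + 4)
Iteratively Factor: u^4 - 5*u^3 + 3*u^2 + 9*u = (u + 1)*(u^3 - 6*u^2 + 9*u) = (u - 3)*(u + 1)*(u^2 - 3*u) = (u - 3)^2*(u + 1)*(u)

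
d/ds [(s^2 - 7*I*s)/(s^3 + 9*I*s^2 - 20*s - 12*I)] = (-s^4 + 14*I*s^3 - 83*s^2 - 24*I*s - 84)/(s^6 + 18*I*s^5 - 121*s^4 - 384*I*s^3 + 616*s^2 + 480*I*s - 144)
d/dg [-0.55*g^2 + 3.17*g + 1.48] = 3.17 - 1.1*g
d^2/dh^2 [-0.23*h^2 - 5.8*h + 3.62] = -0.460000000000000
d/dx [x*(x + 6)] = 2*x + 6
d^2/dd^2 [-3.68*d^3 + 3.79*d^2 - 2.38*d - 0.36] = 7.58 - 22.08*d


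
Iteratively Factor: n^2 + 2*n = (n + 2)*(n)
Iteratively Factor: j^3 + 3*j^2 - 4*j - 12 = (j + 2)*(j^2 + j - 6) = (j - 2)*(j + 2)*(j + 3)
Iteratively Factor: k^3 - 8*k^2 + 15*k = (k)*(k^2 - 8*k + 15) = k*(k - 5)*(k - 3)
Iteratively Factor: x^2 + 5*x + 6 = (x + 3)*(x + 2)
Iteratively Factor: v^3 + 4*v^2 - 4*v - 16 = (v - 2)*(v^2 + 6*v + 8) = (v - 2)*(v + 2)*(v + 4)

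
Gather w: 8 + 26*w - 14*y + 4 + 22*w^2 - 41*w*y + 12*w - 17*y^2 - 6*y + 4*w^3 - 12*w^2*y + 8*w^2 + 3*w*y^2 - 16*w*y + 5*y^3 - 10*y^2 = 4*w^3 + w^2*(30 - 12*y) + w*(3*y^2 - 57*y + 38) + 5*y^3 - 27*y^2 - 20*y + 12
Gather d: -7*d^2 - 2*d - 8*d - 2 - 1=-7*d^2 - 10*d - 3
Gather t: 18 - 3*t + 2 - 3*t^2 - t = -3*t^2 - 4*t + 20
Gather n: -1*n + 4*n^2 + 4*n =4*n^2 + 3*n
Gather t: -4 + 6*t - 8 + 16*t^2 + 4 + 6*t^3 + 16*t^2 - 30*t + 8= 6*t^3 + 32*t^2 - 24*t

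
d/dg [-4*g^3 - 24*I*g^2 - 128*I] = 12*g*(-g - 4*I)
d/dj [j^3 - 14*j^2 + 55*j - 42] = 3*j^2 - 28*j + 55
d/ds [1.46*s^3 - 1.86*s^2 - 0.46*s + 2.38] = 4.38*s^2 - 3.72*s - 0.46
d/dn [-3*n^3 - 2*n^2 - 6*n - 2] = -9*n^2 - 4*n - 6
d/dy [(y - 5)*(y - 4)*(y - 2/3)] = 3*y^2 - 58*y/3 + 26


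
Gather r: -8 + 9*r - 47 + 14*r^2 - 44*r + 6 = 14*r^2 - 35*r - 49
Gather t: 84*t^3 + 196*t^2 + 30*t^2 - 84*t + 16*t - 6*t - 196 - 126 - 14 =84*t^3 + 226*t^2 - 74*t - 336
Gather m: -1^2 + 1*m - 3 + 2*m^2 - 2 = 2*m^2 + m - 6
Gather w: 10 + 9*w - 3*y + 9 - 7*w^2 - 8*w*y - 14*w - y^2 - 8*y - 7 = -7*w^2 + w*(-8*y - 5) - y^2 - 11*y + 12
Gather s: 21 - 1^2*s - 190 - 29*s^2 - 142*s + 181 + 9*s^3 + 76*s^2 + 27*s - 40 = 9*s^3 + 47*s^2 - 116*s - 28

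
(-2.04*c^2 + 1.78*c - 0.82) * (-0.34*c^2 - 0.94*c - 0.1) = 0.6936*c^4 + 1.3124*c^3 - 1.1904*c^2 + 0.5928*c + 0.082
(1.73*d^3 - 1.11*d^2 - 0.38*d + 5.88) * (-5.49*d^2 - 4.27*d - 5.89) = -9.4977*d^5 - 1.2932*d^4 - 3.3638*d^3 - 24.1207*d^2 - 22.8694*d - 34.6332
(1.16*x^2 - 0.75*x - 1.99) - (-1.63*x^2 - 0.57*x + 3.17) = 2.79*x^2 - 0.18*x - 5.16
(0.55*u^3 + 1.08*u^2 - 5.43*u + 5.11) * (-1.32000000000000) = -0.726*u^3 - 1.4256*u^2 + 7.1676*u - 6.7452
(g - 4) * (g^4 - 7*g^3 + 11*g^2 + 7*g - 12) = g^5 - 11*g^4 + 39*g^3 - 37*g^2 - 40*g + 48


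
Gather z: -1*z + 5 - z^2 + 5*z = -z^2 + 4*z + 5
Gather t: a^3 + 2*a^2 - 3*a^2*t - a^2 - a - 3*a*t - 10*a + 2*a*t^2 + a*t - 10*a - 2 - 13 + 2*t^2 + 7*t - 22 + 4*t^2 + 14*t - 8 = a^3 + a^2 - 21*a + t^2*(2*a + 6) + t*(-3*a^2 - 2*a + 21) - 45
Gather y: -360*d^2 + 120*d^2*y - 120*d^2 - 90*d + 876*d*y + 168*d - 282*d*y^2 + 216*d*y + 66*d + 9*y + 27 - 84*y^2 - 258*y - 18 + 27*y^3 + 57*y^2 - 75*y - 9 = -480*d^2 + 144*d + 27*y^3 + y^2*(-282*d - 27) + y*(120*d^2 + 1092*d - 324)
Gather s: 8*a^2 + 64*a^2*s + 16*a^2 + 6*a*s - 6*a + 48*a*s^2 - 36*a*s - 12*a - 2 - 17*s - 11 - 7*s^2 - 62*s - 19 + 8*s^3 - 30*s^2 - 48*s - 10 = 24*a^2 - 18*a + 8*s^3 + s^2*(48*a - 37) + s*(64*a^2 - 30*a - 127) - 42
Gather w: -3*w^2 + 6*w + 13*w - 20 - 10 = -3*w^2 + 19*w - 30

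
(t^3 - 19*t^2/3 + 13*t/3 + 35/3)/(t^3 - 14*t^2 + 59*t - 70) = (3*t^2 - 4*t - 7)/(3*(t^2 - 9*t + 14))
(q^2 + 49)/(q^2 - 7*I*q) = (q + 7*I)/q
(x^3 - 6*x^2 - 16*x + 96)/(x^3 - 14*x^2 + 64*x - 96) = (x + 4)/(x - 4)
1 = 1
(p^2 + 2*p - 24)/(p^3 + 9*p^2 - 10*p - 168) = 1/(p + 7)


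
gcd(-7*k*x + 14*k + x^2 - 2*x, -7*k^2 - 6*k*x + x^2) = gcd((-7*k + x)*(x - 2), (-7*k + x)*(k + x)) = -7*k + x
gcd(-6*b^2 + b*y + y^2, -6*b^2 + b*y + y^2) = -6*b^2 + b*y + y^2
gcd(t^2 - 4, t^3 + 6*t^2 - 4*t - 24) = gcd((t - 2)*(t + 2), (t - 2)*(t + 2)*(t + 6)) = t^2 - 4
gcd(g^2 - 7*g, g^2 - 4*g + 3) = 1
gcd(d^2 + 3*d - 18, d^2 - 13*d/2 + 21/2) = d - 3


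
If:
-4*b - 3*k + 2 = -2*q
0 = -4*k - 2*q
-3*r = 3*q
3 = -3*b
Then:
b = -1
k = 6/7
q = -12/7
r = 12/7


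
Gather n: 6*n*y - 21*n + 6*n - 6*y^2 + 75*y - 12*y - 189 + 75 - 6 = n*(6*y - 15) - 6*y^2 + 63*y - 120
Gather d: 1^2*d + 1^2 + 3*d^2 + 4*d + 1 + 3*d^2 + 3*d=6*d^2 + 8*d + 2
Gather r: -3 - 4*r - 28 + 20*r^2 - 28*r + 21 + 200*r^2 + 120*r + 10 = 220*r^2 + 88*r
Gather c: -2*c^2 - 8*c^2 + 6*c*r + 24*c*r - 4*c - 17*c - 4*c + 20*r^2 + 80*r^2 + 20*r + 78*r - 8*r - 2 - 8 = -10*c^2 + c*(30*r - 25) + 100*r^2 + 90*r - 10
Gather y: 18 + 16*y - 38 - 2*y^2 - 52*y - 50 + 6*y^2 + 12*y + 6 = 4*y^2 - 24*y - 64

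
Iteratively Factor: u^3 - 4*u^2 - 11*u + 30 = (u - 5)*(u^2 + u - 6) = (u - 5)*(u - 2)*(u + 3)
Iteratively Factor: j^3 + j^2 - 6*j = (j + 3)*(j^2 - 2*j) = j*(j + 3)*(j - 2)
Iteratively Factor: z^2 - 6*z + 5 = (z - 5)*(z - 1)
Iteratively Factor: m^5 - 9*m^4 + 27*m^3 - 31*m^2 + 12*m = (m - 4)*(m^4 - 5*m^3 + 7*m^2 - 3*m) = (m - 4)*(m - 3)*(m^3 - 2*m^2 + m) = (m - 4)*(m - 3)*(m - 1)*(m^2 - m) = (m - 4)*(m - 3)*(m - 1)^2*(m)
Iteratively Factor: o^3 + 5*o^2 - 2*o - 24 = (o - 2)*(o^2 + 7*o + 12) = (o - 2)*(o + 4)*(o + 3)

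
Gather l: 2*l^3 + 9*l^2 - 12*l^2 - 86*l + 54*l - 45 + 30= 2*l^3 - 3*l^2 - 32*l - 15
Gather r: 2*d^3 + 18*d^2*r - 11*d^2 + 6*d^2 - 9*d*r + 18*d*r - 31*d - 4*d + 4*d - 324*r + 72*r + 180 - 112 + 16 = 2*d^3 - 5*d^2 - 31*d + r*(18*d^2 + 9*d - 252) + 84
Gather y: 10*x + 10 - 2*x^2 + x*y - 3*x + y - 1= -2*x^2 + 7*x + y*(x + 1) + 9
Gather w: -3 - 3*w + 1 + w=-2*w - 2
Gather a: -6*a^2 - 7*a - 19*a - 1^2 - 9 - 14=-6*a^2 - 26*a - 24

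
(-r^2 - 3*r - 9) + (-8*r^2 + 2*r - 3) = -9*r^2 - r - 12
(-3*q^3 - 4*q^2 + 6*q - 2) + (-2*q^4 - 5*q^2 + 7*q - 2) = -2*q^4 - 3*q^3 - 9*q^2 + 13*q - 4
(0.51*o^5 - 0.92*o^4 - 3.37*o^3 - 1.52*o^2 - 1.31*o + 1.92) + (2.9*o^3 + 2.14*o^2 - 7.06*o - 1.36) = 0.51*o^5 - 0.92*o^4 - 0.47*o^3 + 0.62*o^2 - 8.37*o + 0.56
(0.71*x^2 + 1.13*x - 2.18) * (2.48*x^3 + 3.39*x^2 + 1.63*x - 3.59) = 1.7608*x^5 + 5.2093*x^4 - 0.418400000000001*x^3 - 8.0972*x^2 - 7.6101*x + 7.8262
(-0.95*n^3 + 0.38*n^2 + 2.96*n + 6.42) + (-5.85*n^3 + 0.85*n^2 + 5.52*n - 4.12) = -6.8*n^3 + 1.23*n^2 + 8.48*n + 2.3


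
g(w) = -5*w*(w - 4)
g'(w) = 20 - 10*w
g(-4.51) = -191.90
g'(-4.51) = 65.10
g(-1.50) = -41.25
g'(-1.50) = 35.00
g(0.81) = 12.92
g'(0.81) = 11.90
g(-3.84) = -150.53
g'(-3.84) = 58.40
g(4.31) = -6.68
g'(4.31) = -23.10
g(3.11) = 13.84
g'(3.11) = -11.10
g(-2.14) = -65.70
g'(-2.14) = 41.40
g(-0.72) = -16.99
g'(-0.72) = 27.20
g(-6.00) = -300.00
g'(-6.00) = 80.00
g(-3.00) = -105.00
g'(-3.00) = 50.00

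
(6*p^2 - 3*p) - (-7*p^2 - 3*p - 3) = 13*p^2 + 3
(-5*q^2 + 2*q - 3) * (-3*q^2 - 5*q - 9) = 15*q^4 + 19*q^3 + 44*q^2 - 3*q + 27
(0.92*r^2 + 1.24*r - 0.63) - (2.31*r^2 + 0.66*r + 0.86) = -1.39*r^2 + 0.58*r - 1.49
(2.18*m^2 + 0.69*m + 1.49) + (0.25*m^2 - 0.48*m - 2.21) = 2.43*m^2 + 0.21*m - 0.72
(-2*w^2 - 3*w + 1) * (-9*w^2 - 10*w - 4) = 18*w^4 + 47*w^3 + 29*w^2 + 2*w - 4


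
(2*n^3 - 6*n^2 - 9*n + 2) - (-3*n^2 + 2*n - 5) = 2*n^3 - 3*n^2 - 11*n + 7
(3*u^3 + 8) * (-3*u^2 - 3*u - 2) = -9*u^5 - 9*u^4 - 6*u^3 - 24*u^2 - 24*u - 16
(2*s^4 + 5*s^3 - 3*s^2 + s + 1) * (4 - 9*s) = -18*s^5 - 37*s^4 + 47*s^3 - 21*s^2 - 5*s + 4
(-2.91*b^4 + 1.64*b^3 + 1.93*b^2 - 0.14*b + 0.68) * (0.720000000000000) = -2.0952*b^4 + 1.1808*b^3 + 1.3896*b^2 - 0.1008*b + 0.4896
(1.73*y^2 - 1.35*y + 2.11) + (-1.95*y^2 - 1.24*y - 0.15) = -0.22*y^2 - 2.59*y + 1.96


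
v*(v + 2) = v^2 + 2*v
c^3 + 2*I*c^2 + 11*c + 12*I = (c - 3*I)*(c + I)*(c + 4*I)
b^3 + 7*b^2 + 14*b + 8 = (b + 1)*(b + 2)*(b + 4)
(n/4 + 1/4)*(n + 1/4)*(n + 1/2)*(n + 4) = n^4/4 + 23*n^3/16 + 63*n^2/32 + 29*n/32 + 1/8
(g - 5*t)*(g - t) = g^2 - 6*g*t + 5*t^2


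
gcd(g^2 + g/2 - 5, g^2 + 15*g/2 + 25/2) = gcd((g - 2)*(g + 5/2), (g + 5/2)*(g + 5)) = g + 5/2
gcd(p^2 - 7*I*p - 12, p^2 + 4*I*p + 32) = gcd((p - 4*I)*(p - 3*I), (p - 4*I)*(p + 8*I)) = p - 4*I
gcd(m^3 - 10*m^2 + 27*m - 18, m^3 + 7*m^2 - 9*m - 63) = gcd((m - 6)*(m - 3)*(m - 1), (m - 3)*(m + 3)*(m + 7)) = m - 3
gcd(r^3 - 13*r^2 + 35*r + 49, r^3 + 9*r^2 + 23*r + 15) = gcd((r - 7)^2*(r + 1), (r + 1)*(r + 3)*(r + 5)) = r + 1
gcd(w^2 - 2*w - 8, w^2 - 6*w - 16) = w + 2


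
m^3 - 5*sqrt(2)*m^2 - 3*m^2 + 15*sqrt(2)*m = m*(m - 3)*(m - 5*sqrt(2))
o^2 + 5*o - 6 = (o - 1)*(o + 6)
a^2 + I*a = a*(a + I)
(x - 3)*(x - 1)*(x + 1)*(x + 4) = x^4 + x^3 - 13*x^2 - x + 12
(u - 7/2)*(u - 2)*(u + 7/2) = u^3 - 2*u^2 - 49*u/4 + 49/2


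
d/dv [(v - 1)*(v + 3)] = 2*v + 2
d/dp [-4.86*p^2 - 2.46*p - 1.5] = -9.72*p - 2.46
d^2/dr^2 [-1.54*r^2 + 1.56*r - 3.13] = -3.08000000000000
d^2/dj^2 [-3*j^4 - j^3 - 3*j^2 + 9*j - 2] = -36*j^2 - 6*j - 6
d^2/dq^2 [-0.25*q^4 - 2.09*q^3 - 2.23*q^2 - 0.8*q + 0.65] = -3.0*q^2 - 12.54*q - 4.46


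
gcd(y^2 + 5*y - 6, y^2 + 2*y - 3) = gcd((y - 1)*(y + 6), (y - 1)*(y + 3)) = y - 1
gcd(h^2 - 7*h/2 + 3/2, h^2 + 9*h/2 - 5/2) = h - 1/2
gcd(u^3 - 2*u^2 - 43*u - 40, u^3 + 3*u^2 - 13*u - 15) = u^2 + 6*u + 5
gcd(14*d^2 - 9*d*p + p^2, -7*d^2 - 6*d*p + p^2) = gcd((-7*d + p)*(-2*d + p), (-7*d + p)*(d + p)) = -7*d + p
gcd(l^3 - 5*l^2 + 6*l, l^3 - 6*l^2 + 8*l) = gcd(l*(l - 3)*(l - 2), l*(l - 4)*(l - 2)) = l^2 - 2*l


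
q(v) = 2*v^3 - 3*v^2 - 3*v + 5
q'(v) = 6*v^2 - 6*v - 3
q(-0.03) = 5.09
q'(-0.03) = -2.81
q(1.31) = 0.42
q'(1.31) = -0.56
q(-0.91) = 3.74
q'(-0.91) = 7.43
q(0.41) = 3.40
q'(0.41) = -4.45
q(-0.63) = 5.20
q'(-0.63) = 3.16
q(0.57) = 2.69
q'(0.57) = -4.47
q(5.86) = 286.86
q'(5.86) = 167.88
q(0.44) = 3.27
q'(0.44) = -4.48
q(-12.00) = -3847.00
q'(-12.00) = 933.00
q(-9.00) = -1669.00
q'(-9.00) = 537.00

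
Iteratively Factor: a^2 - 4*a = (a - 4)*(a)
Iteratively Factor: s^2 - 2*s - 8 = (s + 2)*(s - 4)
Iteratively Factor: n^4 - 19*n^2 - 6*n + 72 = (n - 2)*(n^3 + 2*n^2 - 15*n - 36) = (n - 2)*(n + 3)*(n^2 - n - 12) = (n - 4)*(n - 2)*(n + 3)*(n + 3)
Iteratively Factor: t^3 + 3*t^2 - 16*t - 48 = (t + 3)*(t^2 - 16) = (t - 4)*(t + 3)*(t + 4)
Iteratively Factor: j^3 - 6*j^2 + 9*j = (j - 3)*(j^2 - 3*j) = (j - 3)^2*(j)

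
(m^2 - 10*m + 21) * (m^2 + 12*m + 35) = m^4 + 2*m^3 - 64*m^2 - 98*m + 735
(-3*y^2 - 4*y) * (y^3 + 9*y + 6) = -3*y^5 - 4*y^4 - 27*y^3 - 54*y^2 - 24*y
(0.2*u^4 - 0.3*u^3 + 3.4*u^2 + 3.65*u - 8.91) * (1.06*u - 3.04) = 0.212*u^5 - 0.926*u^4 + 4.516*u^3 - 6.467*u^2 - 20.5406*u + 27.0864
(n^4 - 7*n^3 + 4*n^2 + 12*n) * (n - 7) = n^5 - 14*n^4 + 53*n^3 - 16*n^2 - 84*n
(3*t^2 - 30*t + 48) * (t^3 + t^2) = 3*t^5 - 27*t^4 + 18*t^3 + 48*t^2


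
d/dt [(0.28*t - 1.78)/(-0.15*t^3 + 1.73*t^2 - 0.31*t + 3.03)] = (0.084*t^3 - 1.2854*t^2 + 6.1588*t + 0.2966)/(0.0225*t^6 - 0.519*t^5 + 3.0859*t^4 - 1.9816*t^3 + 10.5799*t^2 - 1.8786*t + 9.1809)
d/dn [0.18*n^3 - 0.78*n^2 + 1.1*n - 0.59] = 0.54*n^2 - 1.56*n + 1.1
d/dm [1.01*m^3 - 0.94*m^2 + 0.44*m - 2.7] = 3.03*m^2 - 1.88*m + 0.44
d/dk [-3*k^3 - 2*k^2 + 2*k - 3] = -9*k^2 - 4*k + 2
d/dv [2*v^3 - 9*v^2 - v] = 6*v^2 - 18*v - 1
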